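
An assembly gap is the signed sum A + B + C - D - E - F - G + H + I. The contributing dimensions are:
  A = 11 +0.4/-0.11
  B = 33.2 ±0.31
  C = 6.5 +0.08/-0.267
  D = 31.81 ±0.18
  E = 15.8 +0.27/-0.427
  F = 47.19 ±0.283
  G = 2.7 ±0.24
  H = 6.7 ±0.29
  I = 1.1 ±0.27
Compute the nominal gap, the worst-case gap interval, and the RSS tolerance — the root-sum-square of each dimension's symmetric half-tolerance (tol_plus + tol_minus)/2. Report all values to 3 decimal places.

Stack each dimension's contribution:
  +A: nom +11.000 → Σnom=11.000; wc +0.400/-0.110 → slack +0.400/-0.110; half-tol=0.255, Σhalf²=0.065025
  +B: nom +33.200 → Σnom=44.200; wc +0.310/-0.310 → slack +0.710/-0.420; half-tol=0.310, Σhalf²=0.161125
  +C: nom +6.500 → Σnom=50.700; wc +0.080/-0.267 → slack +0.790/-0.687; half-tol=0.174, Σhalf²=0.191227
  -D: nom -31.810 → Σnom=18.890; wc +0.180/-0.180 → slack +0.970/-0.867; half-tol=0.180, Σhalf²=0.223627
  -E: nom -15.800 → Σnom=3.090; wc +0.427/-0.270 → slack +1.397/-1.137; half-tol=0.349, Σhalf²=0.345080
  -F: nom -47.190 → Σnom=-44.100; wc +0.283/-0.283 → slack +1.680/-1.420; half-tol=0.283, Σhalf²=0.425169
  -G: nom -2.700 → Σnom=-46.800; wc +0.240/-0.240 → slack +1.920/-1.660; half-tol=0.240, Σhalf²=0.482768
  +H: nom +6.700 → Σnom=-40.100; wc +0.290/-0.290 → slack +2.210/-1.950; half-tol=0.290, Σhalf²=0.566868
  +I: nom +1.100 → Σnom=-39.000; wc +0.270/-0.270 → slack +2.480/-2.220; half-tol=0.270, Σhalf²=0.639768
Nominal = -39.000. Worst-case = [-39.000 - 2.220, -39.000 + 2.480] = [-41.220, -36.520]. RSS = √0.639768 = 0.800.

nominal=-39.000 wc=[-41.220,-36.520] rss=0.800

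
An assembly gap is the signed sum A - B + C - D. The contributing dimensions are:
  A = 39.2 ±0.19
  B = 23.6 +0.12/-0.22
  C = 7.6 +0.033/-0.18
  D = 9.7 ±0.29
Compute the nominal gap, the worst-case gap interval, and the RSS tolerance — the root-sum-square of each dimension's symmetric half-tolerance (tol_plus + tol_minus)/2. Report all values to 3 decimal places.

Stack each dimension's contribution:
  +A: nom +39.200 → Σnom=39.200; wc +0.190/-0.190 → slack +0.190/-0.190; half-tol=0.190, Σhalf²=0.036100
  -B: nom -23.600 → Σnom=15.600; wc +0.220/-0.120 → slack +0.410/-0.310; half-tol=0.170, Σhalf²=0.065000
  +C: nom +7.600 → Σnom=23.200; wc +0.033/-0.180 → slack +0.443/-0.490; half-tol=0.106, Σhalf²=0.076342
  -D: nom -9.700 → Σnom=13.500; wc +0.290/-0.290 → slack +0.733/-0.780; half-tol=0.290, Σhalf²=0.160442
Nominal = 13.500. Worst-case = [13.500 - 0.780, 13.500 + 0.733] = [12.720, 14.233]. RSS = √0.160442 = 0.401.

nominal=13.500 wc=[12.720,14.233] rss=0.401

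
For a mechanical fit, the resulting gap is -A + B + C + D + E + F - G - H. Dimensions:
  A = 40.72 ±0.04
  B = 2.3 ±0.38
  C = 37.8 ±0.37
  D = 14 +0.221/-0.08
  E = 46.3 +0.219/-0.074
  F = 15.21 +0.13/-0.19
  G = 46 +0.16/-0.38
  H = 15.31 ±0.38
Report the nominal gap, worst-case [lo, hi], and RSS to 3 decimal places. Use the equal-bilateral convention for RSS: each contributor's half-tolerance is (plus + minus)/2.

Stack each dimension's contribution:
  -A: nom -40.720 → Σnom=-40.720; wc +0.040/-0.040 → slack +0.040/-0.040; half-tol=0.040, Σhalf²=0.001600
  +B: nom +2.300 → Σnom=-38.420; wc +0.380/-0.380 → slack +0.420/-0.420; half-tol=0.380, Σhalf²=0.146000
  +C: nom +37.800 → Σnom=-0.620; wc +0.370/-0.370 → slack +0.790/-0.790; half-tol=0.370, Σhalf²=0.282900
  +D: nom +14.000 → Σnom=13.380; wc +0.221/-0.080 → slack +1.011/-0.870; half-tol=0.150, Σhalf²=0.305550
  +E: nom +46.300 → Σnom=59.680; wc +0.219/-0.074 → slack +1.230/-0.944; half-tol=0.146, Σhalf²=0.327012
  +F: nom +15.210 → Σnom=74.890; wc +0.130/-0.190 → slack +1.360/-1.134; half-tol=0.160, Σhalf²=0.352612
  -G: nom -46.000 → Σnom=28.890; wc +0.380/-0.160 → slack +1.740/-1.294; half-tol=0.270, Σhalf²=0.425513
  -H: nom -15.310 → Σnom=13.580; wc +0.380/-0.380 → slack +2.120/-1.674; half-tol=0.380, Σhalf²=0.569913
Nominal = 13.580. Worst-case = [13.580 - 1.674, 13.580 + 2.120] = [11.906, 15.700]. RSS = √0.569913 = 0.755.

nominal=13.580 wc=[11.906,15.700] rss=0.755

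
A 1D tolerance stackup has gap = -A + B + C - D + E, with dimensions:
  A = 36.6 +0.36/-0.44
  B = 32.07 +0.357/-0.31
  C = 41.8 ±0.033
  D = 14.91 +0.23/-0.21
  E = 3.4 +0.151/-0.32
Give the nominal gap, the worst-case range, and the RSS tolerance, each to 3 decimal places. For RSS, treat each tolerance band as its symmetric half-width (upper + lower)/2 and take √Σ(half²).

nominal=25.760 wc=[24.507,26.951] rss=0.613

Stack each dimension's contribution:
  -A: nom -36.600 → Σnom=-36.600; wc +0.440/-0.360 → slack +0.440/-0.360; half-tol=0.400, Σhalf²=0.160000
  +B: nom +32.070 → Σnom=-4.530; wc +0.357/-0.310 → slack +0.797/-0.670; half-tol=0.334, Σhalf²=0.271222
  +C: nom +41.800 → Σnom=37.270; wc +0.033/-0.033 → slack +0.830/-0.703; half-tol=0.033, Σhalf²=0.272311
  -D: nom -14.910 → Σnom=22.360; wc +0.210/-0.230 → slack +1.040/-0.933; half-tol=0.220, Σhalf²=0.320711
  +E: nom +3.400 → Σnom=25.760; wc +0.151/-0.320 → slack +1.191/-1.253; half-tol=0.235, Σhalf²=0.376172
Nominal = 25.760. Worst-case = [25.760 - 1.253, 25.760 + 1.191] = [24.507, 26.951]. RSS = √0.376172 = 0.613.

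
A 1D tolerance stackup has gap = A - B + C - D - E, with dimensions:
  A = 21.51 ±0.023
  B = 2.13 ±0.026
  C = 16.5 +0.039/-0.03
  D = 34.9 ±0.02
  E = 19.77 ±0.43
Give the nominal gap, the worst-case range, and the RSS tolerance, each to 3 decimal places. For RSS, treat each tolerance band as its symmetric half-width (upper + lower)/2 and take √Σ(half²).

nominal=-18.790 wc=[-19.319,-18.252] rss=0.433

Stack each dimension's contribution:
  +A: nom +21.510 → Σnom=21.510; wc +0.023/-0.023 → slack +0.023/-0.023; half-tol=0.023, Σhalf²=0.000529
  -B: nom -2.130 → Σnom=19.380; wc +0.026/-0.026 → slack +0.049/-0.049; half-tol=0.026, Σhalf²=0.001205
  +C: nom +16.500 → Σnom=35.880; wc +0.039/-0.030 → slack +0.088/-0.079; half-tol=0.035, Σhalf²=0.002395
  -D: nom -34.900 → Σnom=0.980; wc +0.020/-0.020 → slack +0.108/-0.099; half-tol=0.020, Σhalf²=0.002795
  -E: nom -19.770 → Σnom=-18.790; wc +0.430/-0.430 → slack +0.538/-0.529; half-tol=0.430, Σhalf²=0.187695
Nominal = -18.790. Worst-case = [-18.790 - 0.529, -18.790 + 0.538] = [-19.319, -18.252]. RSS = √0.187695 = 0.433.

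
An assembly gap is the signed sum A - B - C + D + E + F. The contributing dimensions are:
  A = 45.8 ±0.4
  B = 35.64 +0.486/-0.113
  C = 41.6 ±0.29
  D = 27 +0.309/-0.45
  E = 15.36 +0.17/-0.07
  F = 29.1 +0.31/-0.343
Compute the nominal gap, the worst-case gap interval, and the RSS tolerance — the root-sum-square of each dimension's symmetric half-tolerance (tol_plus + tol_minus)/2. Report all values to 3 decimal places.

Stack each dimension's contribution:
  +A: nom +45.800 → Σnom=45.800; wc +0.400/-0.400 → slack +0.400/-0.400; half-tol=0.400, Σhalf²=0.160000
  -B: nom -35.640 → Σnom=10.160; wc +0.113/-0.486 → slack +0.513/-0.886; half-tol=0.299, Σhalf²=0.249700
  -C: nom -41.600 → Σnom=-31.440; wc +0.290/-0.290 → slack +0.803/-1.176; half-tol=0.290, Σhalf²=0.333800
  +D: nom +27.000 → Σnom=-4.440; wc +0.309/-0.450 → slack +1.112/-1.626; half-tol=0.380, Σhalf²=0.477821
  +E: nom +15.360 → Σnom=10.920; wc +0.170/-0.070 → slack +1.282/-1.696; half-tol=0.120, Σhalf²=0.492221
  +F: nom +29.100 → Σnom=40.020; wc +0.310/-0.343 → slack +1.592/-2.039; half-tol=0.327, Σhalf²=0.598823
Nominal = 40.020. Worst-case = [40.020 - 2.039, 40.020 + 1.592] = [37.981, 41.612]. RSS = √0.598823 = 0.774.

nominal=40.020 wc=[37.981,41.612] rss=0.774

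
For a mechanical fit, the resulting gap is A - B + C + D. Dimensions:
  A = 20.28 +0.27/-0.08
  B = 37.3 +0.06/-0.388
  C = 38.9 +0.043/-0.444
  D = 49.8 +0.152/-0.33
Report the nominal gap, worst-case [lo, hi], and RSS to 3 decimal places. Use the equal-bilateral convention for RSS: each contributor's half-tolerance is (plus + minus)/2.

nominal=71.680 wc=[70.766,72.533] rss=0.445

Stack each dimension's contribution:
  +A: nom +20.280 → Σnom=20.280; wc +0.270/-0.080 → slack +0.270/-0.080; half-tol=0.175, Σhalf²=0.030625
  -B: nom -37.300 → Σnom=-17.020; wc +0.388/-0.060 → slack +0.658/-0.140; half-tol=0.224, Σhalf²=0.080801
  +C: nom +38.900 → Σnom=21.880; wc +0.043/-0.444 → slack +0.701/-0.584; half-tol=0.243, Σhalf²=0.140093
  +D: nom +49.800 → Σnom=71.680; wc +0.152/-0.330 → slack +0.853/-0.914; half-tol=0.241, Σhalf²=0.198174
Nominal = 71.680. Worst-case = [71.680 - 0.914, 71.680 + 0.853] = [70.766, 72.533]. RSS = √0.198174 = 0.445.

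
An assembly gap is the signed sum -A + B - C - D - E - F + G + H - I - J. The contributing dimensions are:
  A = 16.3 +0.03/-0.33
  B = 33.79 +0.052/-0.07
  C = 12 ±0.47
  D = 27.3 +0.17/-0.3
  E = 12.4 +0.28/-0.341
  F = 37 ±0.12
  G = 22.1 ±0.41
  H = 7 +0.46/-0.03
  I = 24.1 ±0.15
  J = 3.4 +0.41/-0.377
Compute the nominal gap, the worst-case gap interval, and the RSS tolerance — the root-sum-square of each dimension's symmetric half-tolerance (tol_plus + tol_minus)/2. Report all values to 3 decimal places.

Stack each dimension's contribution:
  -A: nom -16.300 → Σnom=-16.300; wc +0.330/-0.030 → slack +0.330/-0.030; half-tol=0.180, Σhalf²=0.032400
  +B: nom +33.790 → Σnom=17.490; wc +0.052/-0.070 → slack +0.382/-0.100; half-tol=0.061, Σhalf²=0.036121
  -C: nom -12.000 → Σnom=5.490; wc +0.470/-0.470 → slack +0.852/-0.570; half-tol=0.470, Σhalf²=0.257021
  -D: nom -27.300 → Σnom=-21.810; wc +0.300/-0.170 → slack +1.152/-0.740; half-tol=0.235, Σhalf²=0.312246
  -E: nom -12.400 → Σnom=-34.210; wc +0.341/-0.280 → slack +1.493/-1.020; half-tol=0.310, Σhalf²=0.408656
  -F: nom -37.000 → Σnom=-71.210; wc +0.120/-0.120 → slack +1.613/-1.140; half-tol=0.120, Σhalf²=0.423056
  +G: nom +22.100 → Σnom=-49.110; wc +0.410/-0.410 → slack +2.023/-1.550; half-tol=0.410, Σhalf²=0.591156
  +H: nom +7.000 → Σnom=-42.110; wc +0.460/-0.030 → slack +2.483/-1.580; half-tol=0.245, Σhalf²=0.651181
  -I: nom -24.100 → Σnom=-66.210; wc +0.150/-0.150 → slack +2.633/-1.730; half-tol=0.150, Σhalf²=0.673681
  -J: nom -3.400 → Σnom=-69.610; wc +0.377/-0.410 → slack +3.010/-2.140; half-tol=0.393, Σhalf²=0.828523
Nominal = -69.610. Worst-case = [-69.610 - 2.140, -69.610 + 3.010] = [-71.750, -66.600]. RSS = √0.828523 = 0.910.

nominal=-69.610 wc=[-71.750,-66.600] rss=0.910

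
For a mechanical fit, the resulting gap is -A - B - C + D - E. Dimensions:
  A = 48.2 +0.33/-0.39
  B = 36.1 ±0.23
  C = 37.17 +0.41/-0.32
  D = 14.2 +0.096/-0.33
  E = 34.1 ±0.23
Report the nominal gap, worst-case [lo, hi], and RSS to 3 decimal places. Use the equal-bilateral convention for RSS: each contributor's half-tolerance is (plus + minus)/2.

Stack each dimension's contribution:
  -A: nom -48.200 → Σnom=-48.200; wc +0.390/-0.330 → slack +0.390/-0.330; half-tol=0.360, Σhalf²=0.129600
  -B: nom -36.100 → Σnom=-84.300; wc +0.230/-0.230 → slack +0.620/-0.560; half-tol=0.230, Σhalf²=0.182500
  -C: nom -37.170 → Σnom=-121.470; wc +0.320/-0.410 → slack +0.940/-0.970; half-tol=0.365, Σhalf²=0.315725
  +D: nom +14.200 → Σnom=-107.270; wc +0.096/-0.330 → slack +1.036/-1.300; half-tol=0.213, Σhalf²=0.361094
  -E: nom -34.100 → Σnom=-141.370; wc +0.230/-0.230 → slack +1.266/-1.530; half-tol=0.230, Σhalf²=0.413994
Nominal = -141.370. Worst-case = [-141.370 - 1.530, -141.370 + 1.266] = [-142.900, -140.104]. RSS = √0.413994 = 0.643.

nominal=-141.370 wc=[-142.900,-140.104] rss=0.643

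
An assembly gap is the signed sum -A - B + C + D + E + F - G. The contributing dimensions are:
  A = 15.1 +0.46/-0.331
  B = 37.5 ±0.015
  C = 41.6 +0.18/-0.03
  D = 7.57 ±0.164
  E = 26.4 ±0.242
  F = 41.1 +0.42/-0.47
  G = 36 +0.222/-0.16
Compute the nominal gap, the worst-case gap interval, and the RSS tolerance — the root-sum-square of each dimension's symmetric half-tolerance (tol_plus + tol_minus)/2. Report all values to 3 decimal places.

nominal=28.070 wc=[26.467,29.582] rss=0.698

Stack each dimension's contribution:
  -A: nom -15.100 → Σnom=-15.100; wc +0.331/-0.460 → slack +0.331/-0.460; half-tol=0.396, Σhalf²=0.156420
  -B: nom -37.500 → Σnom=-52.600; wc +0.015/-0.015 → slack +0.346/-0.475; half-tol=0.015, Σhalf²=0.156645
  +C: nom +41.600 → Σnom=-11.000; wc +0.180/-0.030 → slack +0.526/-0.505; half-tol=0.105, Σhalf²=0.167670
  +D: nom +7.570 → Σnom=-3.430; wc +0.164/-0.164 → slack +0.690/-0.669; half-tol=0.164, Σhalf²=0.194566
  +E: nom +26.400 → Σnom=22.970; wc +0.242/-0.242 → slack +0.932/-0.911; half-tol=0.242, Σhalf²=0.253130
  +F: nom +41.100 → Σnom=64.070; wc +0.420/-0.470 → slack +1.352/-1.381; half-tol=0.445, Σhalf²=0.451155
  -G: nom -36.000 → Σnom=28.070; wc +0.160/-0.222 → slack +1.512/-1.603; half-tol=0.191, Σhalf²=0.487636
Nominal = 28.070. Worst-case = [28.070 - 1.603, 28.070 + 1.512] = [26.467, 29.582]. RSS = √0.487636 = 0.698.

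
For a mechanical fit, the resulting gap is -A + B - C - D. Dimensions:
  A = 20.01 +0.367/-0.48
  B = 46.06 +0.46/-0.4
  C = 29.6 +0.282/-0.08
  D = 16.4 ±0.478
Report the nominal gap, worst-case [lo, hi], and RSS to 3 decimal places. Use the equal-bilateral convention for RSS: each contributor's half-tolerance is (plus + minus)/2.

Stack each dimension's contribution:
  -A: nom -20.010 → Σnom=-20.010; wc +0.480/-0.367 → slack +0.480/-0.367; half-tol=0.423, Σhalf²=0.179352
  +B: nom +46.060 → Σnom=26.050; wc +0.460/-0.400 → slack +0.940/-0.767; half-tol=0.430, Σhalf²=0.364252
  -C: nom -29.600 → Σnom=-3.550; wc +0.080/-0.282 → slack +1.020/-1.049; half-tol=0.181, Σhalf²=0.397013
  -D: nom -16.400 → Σnom=-19.950; wc +0.478/-0.478 → slack +1.498/-1.527; half-tol=0.478, Σhalf²=0.625497
Nominal = -19.950. Worst-case = [-19.950 - 1.527, -19.950 + 1.498] = [-21.477, -18.452]. RSS = √0.625497 = 0.791.

nominal=-19.950 wc=[-21.477,-18.452] rss=0.791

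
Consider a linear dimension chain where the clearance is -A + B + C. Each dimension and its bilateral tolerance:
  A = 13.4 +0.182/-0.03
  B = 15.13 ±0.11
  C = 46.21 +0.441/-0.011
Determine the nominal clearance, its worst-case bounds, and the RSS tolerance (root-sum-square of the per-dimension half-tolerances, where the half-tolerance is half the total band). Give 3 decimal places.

nominal=47.940 wc=[47.637,48.521] rss=0.273

Stack each dimension's contribution:
  -A: nom -13.400 → Σnom=-13.400; wc +0.030/-0.182 → slack +0.030/-0.182; half-tol=0.106, Σhalf²=0.011236
  +B: nom +15.130 → Σnom=1.730; wc +0.110/-0.110 → slack +0.140/-0.292; half-tol=0.110, Σhalf²=0.023336
  +C: nom +46.210 → Σnom=47.940; wc +0.441/-0.011 → slack +0.581/-0.303; half-tol=0.226, Σhalf²=0.074412
Nominal = 47.940. Worst-case = [47.940 - 0.303, 47.940 + 0.581] = [47.637, 48.521]. RSS = √0.074412 = 0.273.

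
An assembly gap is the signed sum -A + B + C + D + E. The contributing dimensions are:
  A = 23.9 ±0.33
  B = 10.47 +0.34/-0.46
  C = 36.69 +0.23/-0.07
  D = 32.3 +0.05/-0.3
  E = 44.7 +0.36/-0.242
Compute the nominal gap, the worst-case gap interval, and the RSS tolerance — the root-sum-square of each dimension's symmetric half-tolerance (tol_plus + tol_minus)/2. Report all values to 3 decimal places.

nominal=100.260 wc=[98.858,101.570] rss=0.642

Stack each dimension's contribution:
  -A: nom -23.900 → Σnom=-23.900; wc +0.330/-0.330 → slack +0.330/-0.330; half-tol=0.330, Σhalf²=0.108900
  +B: nom +10.470 → Σnom=-13.430; wc +0.340/-0.460 → slack +0.670/-0.790; half-tol=0.400, Σhalf²=0.268900
  +C: nom +36.690 → Σnom=23.260; wc +0.230/-0.070 → slack +0.900/-0.860; half-tol=0.150, Σhalf²=0.291400
  +D: nom +32.300 → Σnom=55.560; wc +0.050/-0.300 → slack +0.950/-1.160; half-tol=0.175, Σhalf²=0.322025
  +E: nom +44.700 → Σnom=100.260; wc +0.360/-0.242 → slack +1.310/-1.402; half-tol=0.301, Σhalf²=0.412626
Nominal = 100.260. Worst-case = [100.260 - 1.402, 100.260 + 1.310] = [98.858, 101.570]. RSS = √0.412626 = 0.642.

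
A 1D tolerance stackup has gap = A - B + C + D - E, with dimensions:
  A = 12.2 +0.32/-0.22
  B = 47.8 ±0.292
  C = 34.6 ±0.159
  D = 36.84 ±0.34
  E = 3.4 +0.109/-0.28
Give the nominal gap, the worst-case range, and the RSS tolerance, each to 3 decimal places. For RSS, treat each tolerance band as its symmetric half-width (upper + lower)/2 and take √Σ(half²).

Stack each dimension's contribution:
  +A: nom +12.200 → Σnom=12.200; wc +0.320/-0.220 → slack +0.320/-0.220; half-tol=0.270, Σhalf²=0.072900
  -B: nom -47.800 → Σnom=-35.600; wc +0.292/-0.292 → slack +0.612/-0.512; half-tol=0.292, Σhalf²=0.158164
  +C: nom +34.600 → Σnom=-1.000; wc +0.159/-0.159 → slack +0.771/-0.671; half-tol=0.159, Σhalf²=0.183445
  +D: nom +36.840 → Σnom=35.840; wc +0.340/-0.340 → slack +1.111/-1.011; half-tol=0.340, Σhalf²=0.299045
  -E: nom -3.400 → Σnom=32.440; wc +0.280/-0.109 → slack +1.391/-1.120; half-tol=0.195, Σhalf²=0.336875
Nominal = 32.440. Worst-case = [32.440 - 1.120, 32.440 + 1.391] = [31.320, 33.831]. RSS = √0.336875 = 0.580.

nominal=32.440 wc=[31.320,33.831] rss=0.580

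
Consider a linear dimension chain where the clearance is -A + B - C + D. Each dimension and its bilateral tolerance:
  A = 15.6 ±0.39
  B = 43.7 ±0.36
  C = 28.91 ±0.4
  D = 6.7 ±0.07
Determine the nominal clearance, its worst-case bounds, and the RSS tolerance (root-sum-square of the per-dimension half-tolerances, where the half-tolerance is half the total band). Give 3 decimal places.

nominal=5.890 wc=[4.670,7.110] rss=0.668

Stack each dimension's contribution:
  -A: nom -15.600 → Σnom=-15.600; wc +0.390/-0.390 → slack +0.390/-0.390; half-tol=0.390, Σhalf²=0.152100
  +B: nom +43.700 → Σnom=28.100; wc +0.360/-0.360 → slack +0.750/-0.750; half-tol=0.360, Σhalf²=0.281700
  -C: nom -28.910 → Σnom=-0.810; wc +0.400/-0.400 → slack +1.150/-1.150; half-tol=0.400, Σhalf²=0.441700
  +D: nom +6.700 → Σnom=5.890; wc +0.070/-0.070 → slack +1.220/-1.220; half-tol=0.070, Σhalf²=0.446600
Nominal = 5.890. Worst-case = [5.890 - 1.220, 5.890 + 1.220] = [4.670, 7.110]. RSS = √0.446600 = 0.668.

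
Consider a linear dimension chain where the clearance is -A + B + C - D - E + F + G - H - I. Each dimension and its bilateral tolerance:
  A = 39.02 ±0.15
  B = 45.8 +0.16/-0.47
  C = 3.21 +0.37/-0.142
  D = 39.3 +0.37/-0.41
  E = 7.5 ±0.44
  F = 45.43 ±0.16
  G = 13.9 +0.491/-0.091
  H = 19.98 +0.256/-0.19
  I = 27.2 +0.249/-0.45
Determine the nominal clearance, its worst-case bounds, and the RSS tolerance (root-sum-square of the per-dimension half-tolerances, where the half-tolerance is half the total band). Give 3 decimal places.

nominal=-24.660 wc=[-26.988,-21.839] rss=0.903

Stack each dimension's contribution:
  -A: nom -39.020 → Σnom=-39.020; wc +0.150/-0.150 → slack +0.150/-0.150; half-tol=0.150, Σhalf²=0.022500
  +B: nom +45.800 → Σnom=6.780; wc +0.160/-0.470 → slack +0.310/-0.620; half-tol=0.315, Σhalf²=0.121725
  +C: nom +3.210 → Σnom=9.990; wc +0.370/-0.142 → slack +0.680/-0.762; half-tol=0.256, Σhalf²=0.187261
  -D: nom -39.300 → Σnom=-29.310; wc +0.410/-0.370 → slack +1.090/-1.132; half-tol=0.390, Σhalf²=0.339361
  -E: nom -7.500 → Σnom=-36.810; wc +0.440/-0.440 → slack +1.530/-1.572; half-tol=0.440, Σhalf²=0.532961
  +F: nom +45.430 → Σnom=8.620; wc +0.160/-0.160 → slack +1.690/-1.732; half-tol=0.160, Σhalf²=0.558561
  +G: nom +13.900 → Σnom=22.520; wc +0.491/-0.091 → slack +2.181/-1.823; half-tol=0.291, Σhalf²=0.643242
  -H: nom -19.980 → Σnom=2.540; wc +0.190/-0.256 → slack +2.371/-2.079; half-tol=0.223, Σhalf²=0.692971
  -I: nom -27.200 → Σnom=-24.660; wc +0.450/-0.249 → slack +2.821/-2.328; half-tol=0.350, Σhalf²=0.815121
Nominal = -24.660. Worst-case = [-24.660 - 2.328, -24.660 + 2.821] = [-26.988, -21.839]. RSS = √0.815121 = 0.903.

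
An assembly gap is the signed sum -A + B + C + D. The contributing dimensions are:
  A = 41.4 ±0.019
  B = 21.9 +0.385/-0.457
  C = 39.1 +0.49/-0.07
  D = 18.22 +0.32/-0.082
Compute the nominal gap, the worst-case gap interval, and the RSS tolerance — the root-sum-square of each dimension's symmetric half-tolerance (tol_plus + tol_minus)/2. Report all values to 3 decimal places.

nominal=37.820 wc=[37.192,39.034] rss=0.544

Stack each dimension's contribution:
  -A: nom -41.400 → Σnom=-41.400; wc +0.019/-0.019 → slack +0.019/-0.019; half-tol=0.019, Σhalf²=0.000361
  +B: nom +21.900 → Σnom=-19.500; wc +0.385/-0.457 → slack +0.404/-0.476; half-tol=0.421, Σhalf²=0.177602
  +C: nom +39.100 → Σnom=19.600; wc +0.490/-0.070 → slack +0.894/-0.546; half-tol=0.280, Σhalf²=0.256002
  +D: nom +18.220 → Σnom=37.820; wc +0.320/-0.082 → slack +1.214/-0.628; half-tol=0.201, Σhalf²=0.296403
Nominal = 37.820. Worst-case = [37.820 - 0.628, 37.820 + 1.214] = [37.192, 39.034]. RSS = √0.296403 = 0.544.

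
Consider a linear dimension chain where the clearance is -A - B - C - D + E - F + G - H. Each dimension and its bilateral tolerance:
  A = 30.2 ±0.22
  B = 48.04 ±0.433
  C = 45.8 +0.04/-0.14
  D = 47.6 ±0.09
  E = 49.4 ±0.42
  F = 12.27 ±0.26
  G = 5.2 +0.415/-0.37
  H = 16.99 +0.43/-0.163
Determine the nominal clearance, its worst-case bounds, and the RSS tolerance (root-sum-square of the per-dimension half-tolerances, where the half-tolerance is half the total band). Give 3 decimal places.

Stack each dimension's contribution:
  -A: nom -30.200 → Σnom=-30.200; wc +0.220/-0.220 → slack +0.220/-0.220; half-tol=0.220, Σhalf²=0.048400
  -B: nom -48.040 → Σnom=-78.240; wc +0.433/-0.433 → slack +0.653/-0.653; half-tol=0.433, Σhalf²=0.235889
  -C: nom -45.800 → Σnom=-124.040; wc +0.140/-0.040 → slack +0.793/-0.693; half-tol=0.090, Σhalf²=0.243989
  -D: nom -47.600 → Σnom=-171.640; wc +0.090/-0.090 → slack +0.883/-0.783; half-tol=0.090, Σhalf²=0.252089
  +E: nom +49.400 → Σnom=-122.240; wc +0.420/-0.420 → slack +1.303/-1.203; half-tol=0.420, Σhalf²=0.428489
  -F: nom -12.270 → Σnom=-134.510; wc +0.260/-0.260 → slack +1.563/-1.463; half-tol=0.260, Σhalf²=0.496089
  +G: nom +5.200 → Σnom=-129.310; wc +0.415/-0.370 → slack +1.978/-1.833; half-tol=0.392, Σhalf²=0.650145
  -H: nom -16.990 → Σnom=-146.300; wc +0.163/-0.430 → slack +2.141/-2.263; half-tol=0.296, Σhalf²=0.738058
Nominal = -146.300. Worst-case = [-146.300 - 2.263, -146.300 + 2.141] = [-148.563, -144.159]. RSS = √0.738058 = 0.859.

nominal=-146.300 wc=[-148.563,-144.159] rss=0.859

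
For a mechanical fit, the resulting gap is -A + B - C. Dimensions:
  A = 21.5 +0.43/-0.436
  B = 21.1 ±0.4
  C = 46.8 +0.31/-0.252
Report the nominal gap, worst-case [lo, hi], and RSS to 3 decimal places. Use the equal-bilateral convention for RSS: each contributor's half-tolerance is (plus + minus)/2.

nominal=-47.200 wc=[-48.340,-46.112] rss=0.653

Stack each dimension's contribution:
  -A: nom -21.500 → Σnom=-21.500; wc +0.436/-0.430 → slack +0.436/-0.430; half-tol=0.433, Σhalf²=0.187489
  +B: nom +21.100 → Σnom=-0.400; wc +0.400/-0.400 → slack +0.836/-0.830; half-tol=0.400, Σhalf²=0.347489
  -C: nom -46.800 → Σnom=-47.200; wc +0.252/-0.310 → slack +1.088/-1.140; half-tol=0.281, Σhalf²=0.426450
Nominal = -47.200. Worst-case = [-47.200 - 1.140, -47.200 + 1.088] = [-48.340, -46.112]. RSS = √0.426450 = 0.653.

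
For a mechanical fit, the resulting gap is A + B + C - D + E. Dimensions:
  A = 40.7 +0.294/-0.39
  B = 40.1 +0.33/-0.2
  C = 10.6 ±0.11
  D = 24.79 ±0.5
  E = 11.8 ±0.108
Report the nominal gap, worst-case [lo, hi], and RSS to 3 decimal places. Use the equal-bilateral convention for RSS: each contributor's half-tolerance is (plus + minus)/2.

Stack each dimension's contribution:
  +A: nom +40.700 → Σnom=40.700; wc +0.294/-0.390 → slack +0.294/-0.390; half-tol=0.342, Σhalf²=0.116964
  +B: nom +40.100 → Σnom=80.800; wc +0.330/-0.200 → slack +0.624/-0.590; half-tol=0.265, Σhalf²=0.187189
  +C: nom +10.600 → Σnom=91.400; wc +0.110/-0.110 → slack +0.734/-0.700; half-tol=0.110, Σhalf²=0.199289
  -D: nom -24.790 → Σnom=66.610; wc +0.500/-0.500 → slack +1.234/-1.200; half-tol=0.500, Σhalf²=0.449289
  +E: nom +11.800 → Σnom=78.410; wc +0.108/-0.108 → slack +1.342/-1.308; half-tol=0.108, Σhalf²=0.460953
Nominal = 78.410. Worst-case = [78.410 - 1.308, 78.410 + 1.342] = [77.102, 79.752]. RSS = √0.460953 = 0.679.

nominal=78.410 wc=[77.102,79.752] rss=0.679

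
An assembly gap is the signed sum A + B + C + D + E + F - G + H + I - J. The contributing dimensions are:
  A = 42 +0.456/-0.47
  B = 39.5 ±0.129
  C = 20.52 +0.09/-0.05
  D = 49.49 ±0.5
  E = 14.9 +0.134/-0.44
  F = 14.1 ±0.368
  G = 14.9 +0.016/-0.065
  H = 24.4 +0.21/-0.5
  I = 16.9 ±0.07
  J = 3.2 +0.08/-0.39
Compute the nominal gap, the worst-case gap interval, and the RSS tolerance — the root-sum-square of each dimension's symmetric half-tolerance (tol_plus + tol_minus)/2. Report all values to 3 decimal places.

Stack each dimension's contribution:
  +A: nom +42.000 → Σnom=42.000; wc +0.456/-0.470 → slack +0.456/-0.470; half-tol=0.463, Σhalf²=0.214369
  +B: nom +39.500 → Σnom=81.500; wc +0.129/-0.129 → slack +0.585/-0.599; half-tol=0.129, Σhalf²=0.231010
  +C: nom +20.520 → Σnom=102.020; wc +0.090/-0.050 → slack +0.675/-0.649; half-tol=0.070, Σhalf²=0.235910
  +D: nom +49.490 → Σnom=151.510; wc +0.500/-0.500 → slack +1.175/-1.149; half-tol=0.500, Σhalf²=0.485910
  +E: nom +14.900 → Σnom=166.410; wc +0.134/-0.440 → slack +1.309/-1.589; half-tol=0.287, Σhalf²=0.568279
  +F: nom +14.100 → Σnom=180.510; wc +0.368/-0.368 → slack +1.677/-1.957; half-tol=0.368, Σhalf²=0.703703
  -G: nom -14.900 → Σnom=165.610; wc +0.065/-0.016 → slack +1.742/-1.973; half-tol=0.041, Σhalf²=0.705343
  +H: nom +24.400 → Σnom=190.010; wc +0.210/-0.500 → slack +1.952/-2.473; half-tol=0.355, Σhalf²=0.831368
  +I: nom +16.900 → Σnom=206.910; wc +0.070/-0.070 → slack +2.022/-2.543; half-tol=0.070, Σhalf²=0.836268
  -J: nom -3.200 → Σnom=203.710; wc +0.390/-0.080 → slack +2.412/-2.623; half-tol=0.235, Σhalf²=0.891493
Nominal = 203.710. Worst-case = [203.710 - 2.623, 203.710 + 2.412] = [201.087, 206.122]. RSS = √0.891493 = 0.944.

nominal=203.710 wc=[201.087,206.122] rss=0.944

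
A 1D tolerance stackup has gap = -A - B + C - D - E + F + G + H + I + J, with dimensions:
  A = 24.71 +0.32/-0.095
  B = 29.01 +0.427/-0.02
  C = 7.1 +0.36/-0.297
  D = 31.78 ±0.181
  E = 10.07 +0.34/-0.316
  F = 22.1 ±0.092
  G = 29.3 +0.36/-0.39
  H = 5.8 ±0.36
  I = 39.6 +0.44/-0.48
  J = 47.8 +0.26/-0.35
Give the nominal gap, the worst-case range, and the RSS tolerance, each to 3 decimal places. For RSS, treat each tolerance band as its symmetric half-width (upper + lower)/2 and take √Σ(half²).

nominal=56.130 wc=[52.893,58.614] rss=0.962

Stack each dimension's contribution:
  -A: nom -24.710 → Σnom=-24.710; wc +0.095/-0.320 → slack +0.095/-0.320; half-tol=0.208, Σhalf²=0.043056
  -B: nom -29.010 → Σnom=-53.720; wc +0.020/-0.427 → slack +0.115/-0.747; half-tol=0.224, Σhalf²=0.093009
  +C: nom +7.100 → Σnom=-46.620; wc +0.360/-0.297 → slack +0.475/-1.044; half-tol=0.329, Σhalf²=0.200921
  -D: nom -31.780 → Σnom=-78.400; wc +0.181/-0.181 → slack +0.656/-1.225; half-tol=0.181, Σhalf²=0.233682
  -E: nom -10.070 → Σnom=-88.470; wc +0.316/-0.340 → slack +0.972/-1.565; half-tol=0.328, Σhalf²=0.341266
  +F: nom +22.100 → Σnom=-66.370; wc +0.092/-0.092 → slack +1.064/-1.657; half-tol=0.092, Σhalf²=0.349730
  +G: nom +29.300 → Σnom=-37.070; wc +0.360/-0.390 → slack +1.424/-2.047; half-tol=0.375, Σhalf²=0.490355
  +H: nom +5.800 → Σnom=-31.270; wc +0.360/-0.360 → slack +1.784/-2.407; half-tol=0.360, Σhalf²=0.619955
  +I: nom +39.600 → Σnom=8.330; wc +0.440/-0.480 → slack +2.224/-2.887; half-tol=0.460, Σhalf²=0.831555
  +J: nom +47.800 → Σnom=56.130; wc +0.260/-0.350 → slack +2.484/-3.237; half-tol=0.305, Σhalf²=0.924580
Nominal = 56.130. Worst-case = [56.130 - 3.237, 56.130 + 2.484] = [52.893, 58.614]. RSS = √0.924580 = 0.962.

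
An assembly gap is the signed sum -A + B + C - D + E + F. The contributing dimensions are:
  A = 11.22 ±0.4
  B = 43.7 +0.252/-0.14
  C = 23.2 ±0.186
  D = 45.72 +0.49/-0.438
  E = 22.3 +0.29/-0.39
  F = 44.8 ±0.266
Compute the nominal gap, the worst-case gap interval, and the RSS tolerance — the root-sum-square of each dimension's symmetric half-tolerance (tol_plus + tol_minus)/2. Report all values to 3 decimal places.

Stack each dimension's contribution:
  -A: nom -11.220 → Σnom=-11.220; wc +0.400/-0.400 → slack +0.400/-0.400; half-tol=0.400, Σhalf²=0.160000
  +B: nom +43.700 → Σnom=32.480; wc +0.252/-0.140 → slack +0.652/-0.540; half-tol=0.196, Σhalf²=0.198416
  +C: nom +23.200 → Σnom=55.680; wc +0.186/-0.186 → slack +0.838/-0.726; half-tol=0.186, Σhalf²=0.233012
  -D: nom -45.720 → Σnom=9.960; wc +0.438/-0.490 → slack +1.276/-1.216; half-tol=0.464, Σhalf²=0.448308
  +E: nom +22.300 → Σnom=32.260; wc +0.290/-0.390 → slack +1.566/-1.606; half-tol=0.340, Σhalf²=0.563908
  +F: nom +44.800 → Σnom=77.060; wc +0.266/-0.266 → slack +1.832/-1.872; half-tol=0.266, Σhalf²=0.634664
Nominal = 77.060. Worst-case = [77.060 - 1.872, 77.060 + 1.832] = [75.188, 78.892]. RSS = √0.634664 = 0.797.

nominal=77.060 wc=[75.188,78.892] rss=0.797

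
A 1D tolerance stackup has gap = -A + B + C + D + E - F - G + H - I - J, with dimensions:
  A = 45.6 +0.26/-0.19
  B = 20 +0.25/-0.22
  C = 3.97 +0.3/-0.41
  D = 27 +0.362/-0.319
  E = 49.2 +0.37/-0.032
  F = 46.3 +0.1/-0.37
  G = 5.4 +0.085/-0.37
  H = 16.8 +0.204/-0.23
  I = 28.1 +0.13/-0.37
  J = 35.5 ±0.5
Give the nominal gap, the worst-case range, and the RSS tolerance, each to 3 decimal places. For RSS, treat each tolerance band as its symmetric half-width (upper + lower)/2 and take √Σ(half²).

Stack each dimension's contribution:
  -A: nom -45.600 → Σnom=-45.600; wc +0.190/-0.260 → slack +0.190/-0.260; half-tol=0.225, Σhalf²=0.050625
  +B: nom +20.000 → Σnom=-25.600; wc +0.250/-0.220 → slack +0.440/-0.480; half-tol=0.235, Σhalf²=0.105850
  +C: nom +3.970 → Σnom=-21.630; wc +0.300/-0.410 → slack +0.740/-0.890; half-tol=0.355, Σhalf²=0.231875
  +D: nom +27.000 → Σnom=5.370; wc +0.362/-0.319 → slack +1.102/-1.209; half-tol=0.341, Σhalf²=0.347815
  +E: nom +49.200 → Σnom=54.570; wc +0.370/-0.032 → slack +1.472/-1.241; half-tol=0.201, Σhalf²=0.388216
  -F: nom -46.300 → Σnom=8.270; wc +0.370/-0.100 → slack +1.842/-1.341; half-tol=0.235, Σhalf²=0.443441
  -G: nom -5.400 → Σnom=2.870; wc +0.370/-0.085 → slack +2.212/-1.426; half-tol=0.228, Σhalf²=0.495198
  +H: nom +16.800 → Σnom=19.670; wc +0.204/-0.230 → slack +2.416/-1.656; half-tol=0.217, Σhalf²=0.542287
  -I: nom -28.100 → Σnom=-8.430; wc +0.370/-0.130 → slack +2.786/-1.786; half-tol=0.250, Σhalf²=0.604787
  -J: nom -35.500 → Σnom=-43.930; wc +0.500/-0.500 → slack +3.286/-2.286; half-tol=0.500, Σhalf²=0.854787
Nominal = -43.930. Worst-case = [-43.930 - 2.286, -43.930 + 3.286] = [-46.216, -40.644]. RSS = √0.854787 = 0.925.

nominal=-43.930 wc=[-46.216,-40.644] rss=0.925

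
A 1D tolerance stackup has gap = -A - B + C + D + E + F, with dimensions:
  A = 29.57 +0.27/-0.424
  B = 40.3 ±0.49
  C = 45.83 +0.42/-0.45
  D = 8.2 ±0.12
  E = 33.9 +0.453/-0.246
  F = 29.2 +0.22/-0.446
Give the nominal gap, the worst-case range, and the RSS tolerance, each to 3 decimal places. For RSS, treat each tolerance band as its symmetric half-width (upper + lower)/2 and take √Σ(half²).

Stack each dimension's contribution:
  -A: nom -29.570 → Σnom=-29.570; wc +0.424/-0.270 → slack +0.424/-0.270; half-tol=0.347, Σhalf²=0.120409
  -B: nom -40.300 → Σnom=-69.870; wc +0.490/-0.490 → slack +0.914/-0.760; half-tol=0.490, Σhalf²=0.360509
  +C: nom +45.830 → Σnom=-24.040; wc +0.420/-0.450 → slack +1.334/-1.210; half-tol=0.435, Σhalf²=0.549734
  +D: nom +8.200 → Σnom=-15.840; wc +0.120/-0.120 → slack +1.454/-1.330; half-tol=0.120, Σhalf²=0.564134
  +E: nom +33.900 → Σnom=18.060; wc +0.453/-0.246 → slack +1.907/-1.576; half-tol=0.350, Σhalf²=0.686284
  +F: nom +29.200 → Σnom=47.260; wc +0.220/-0.446 → slack +2.127/-2.022; half-tol=0.333, Σhalf²=0.797173
Nominal = 47.260. Worst-case = [47.260 - 2.022, 47.260 + 2.127] = [45.238, 49.387]. RSS = √0.797173 = 0.893.

nominal=47.260 wc=[45.238,49.387] rss=0.893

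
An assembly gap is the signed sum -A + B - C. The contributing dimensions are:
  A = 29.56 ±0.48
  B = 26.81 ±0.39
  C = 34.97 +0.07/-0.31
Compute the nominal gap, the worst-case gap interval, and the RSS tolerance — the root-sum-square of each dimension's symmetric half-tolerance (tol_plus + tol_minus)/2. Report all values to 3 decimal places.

nominal=-37.720 wc=[-38.660,-36.540] rss=0.647

Stack each dimension's contribution:
  -A: nom -29.560 → Σnom=-29.560; wc +0.480/-0.480 → slack +0.480/-0.480; half-tol=0.480, Σhalf²=0.230400
  +B: nom +26.810 → Σnom=-2.750; wc +0.390/-0.390 → slack +0.870/-0.870; half-tol=0.390, Σhalf²=0.382500
  -C: nom -34.970 → Σnom=-37.720; wc +0.310/-0.070 → slack +1.180/-0.940; half-tol=0.190, Σhalf²=0.418600
Nominal = -37.720. Worst-case = [-37.720 - 0.940, -37.720 + 1.180] = [-38.660, -36.540]. RSS = √0.418600 = 0.647.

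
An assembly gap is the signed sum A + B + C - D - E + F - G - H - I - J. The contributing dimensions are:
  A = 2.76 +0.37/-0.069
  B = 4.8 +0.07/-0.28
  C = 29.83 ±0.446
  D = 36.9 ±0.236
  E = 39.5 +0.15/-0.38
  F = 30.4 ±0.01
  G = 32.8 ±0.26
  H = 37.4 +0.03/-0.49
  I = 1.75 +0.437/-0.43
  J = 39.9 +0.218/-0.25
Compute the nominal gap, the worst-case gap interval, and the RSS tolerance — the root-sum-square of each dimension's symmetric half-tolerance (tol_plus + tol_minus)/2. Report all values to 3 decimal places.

nominal=-120.460 wc=[-122.596,-117.518] rss=0.884

Stack each dimension's contribution:
  +A: nom +2.760 → Σnom=2.760; wc +0.370/-0.069 → slack +0.370/-0.069; half-tol=0.220, Σhalf²=0.048180
  +B: nom +4.800 → Σnom=7.560; wc +0.070/-0.280 → slack +0.440/-0.349; half-tol=0.175, Σhalf²=0.078805
  +C: nom +29.830 → Σnom=37.390; wc +0.446/-0.446 → slack +0.886/-0.795; half-tol=0.446, Σhalf²=0.277721
  -D: nom -36.900 → Σnom=0.490; wc +0.236/-0.236 → slack +1.122/-1.031; half-tol=0.236, Σhalf²=0.333417
  -E: nom -39.500 → Σnom=-39.010; wc +0.380/-0.150 → slack +1.502/-1.181; half-tol=0.265, Σhalf²=0.403642
  +F: nom +30.400 → Σnom=-8.610; wc +0.010/-0.010 → slack +1.512/-1.191; half-tol=0.010, Σhalf²=0.403742
  -G: nom -32.800 → Σnom=-41.410; wc +0.260/-0.260 → slack +1.772/-1.451; half-tol=0.260, Σhalf²=0.471342
  -H: nom -37.400 → Σnom=-78.810; wc +0.490/-0.030 → slack +2.262/-1.481; half-tol=0.260, Σhalf²=0.538942
  -I: nom -1.750 → Σnom=-80.560; wc +0.430/-0.437 → slack +2.692/-1.918; half-tol=0.433, Σhalf²=0.726864
  -J: nom -39.900 → Σnom=-120.460; wc +0.250/-0.218 → slack +2.942/-2.136; half-tol=0.234, Σhalf²=0.781620
Nominal = -120.460. Worst-case = [-120.460 - 2.136, -120.460 + 2.942] = [-122.596, -117.518]. RSS = √0.781620 = 0.884.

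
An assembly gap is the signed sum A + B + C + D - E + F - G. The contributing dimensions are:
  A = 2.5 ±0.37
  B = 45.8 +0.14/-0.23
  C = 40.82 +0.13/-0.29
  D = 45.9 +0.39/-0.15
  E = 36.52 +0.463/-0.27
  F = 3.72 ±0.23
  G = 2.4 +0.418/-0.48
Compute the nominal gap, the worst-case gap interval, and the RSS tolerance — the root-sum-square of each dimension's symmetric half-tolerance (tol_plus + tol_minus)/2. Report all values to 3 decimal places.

nominal=99.820 wc=[97.669,101.830] rss=0.823

Stack each dimension's contribution:
  +A: nom +2.500 → Σnom=2.500; wc +0.370/-0.370 → slack +0.370/-0.370; half-tol=0.370, Σhalf²=0.136900
  +B: nom +45.800 → Σnom=48.300; wc +0.140/-0.230 → slack +0.510/-0.600; half-tol=0.185, Σhalf²=0.171125
  +C: nom +40.820 → Σnom=89.120; wc +0.130/-0.290 → slack +0.640/-0.890; half-tol=0.210, Σhalf²=0.215225
  +D: nom +45.900 → Σnom=135.020; wc +0.390/-0.150 → slack +1.030/-1.040; half-tol=0.270, Σhalf²=0.288125
  -E: nom -36.520 → Σnom=98.500; wc +0.270/-0.463 → slack +1.300/-1.503; half-tol=0.367, Σhalf²=0.422447
  +F: nom +3.720 → Σnom=102.220; wc +0.230/-0.230 → slack +1.530/-1.733; half-tol=0.230, Σhalf²=0.475347
  -G: nom -2.400 → Σnom=99.820; wc +0.480/-0.418 → slack +2.010/-2.151; half-tol=0.449, Σhalf²=0.676948
Nominal = 99.820. Worst-case = [99.820 - 2.151, 99.820 + 2.010] = [97.669, 101.830]. RSS = √0.676948 = 0.823.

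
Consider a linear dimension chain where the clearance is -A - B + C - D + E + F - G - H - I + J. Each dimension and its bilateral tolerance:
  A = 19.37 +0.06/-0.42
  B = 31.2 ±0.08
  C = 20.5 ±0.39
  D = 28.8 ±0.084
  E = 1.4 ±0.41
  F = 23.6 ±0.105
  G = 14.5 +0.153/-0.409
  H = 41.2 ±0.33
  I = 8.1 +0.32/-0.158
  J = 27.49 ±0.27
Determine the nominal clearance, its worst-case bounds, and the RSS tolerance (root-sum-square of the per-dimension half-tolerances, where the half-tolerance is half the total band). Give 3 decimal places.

Stack each dimension's contribution:
  -A: nom -19.370 → Σnom=-19.370; wc +0.420/-0.060 → slack +0.420/-0.060; half-tol=0.240, Σhalf²=0.057600
  -B: nom -31.200 → Σnom=-50.570; wc +0.080/-0.080 → slack +0.500/-0.140; half-tol=0.080, Σhalf²=0.064000
  +C: nom +20.500 → Σnom=-30.070; wc +0.390/-0.390 → slack +0.890/-0.530; half-tol=0.390, Σhalf²=0.216100
  -D: nom -28.800 → Σnom=-58.870; wc +0.084/-0.084 → slack +0.974/-0.614; half-tol=0.084, Σhalf²=0.223156
  +E: nom +1.400 → Σnom=-57.470; wc +0.410/-0.410 → slack +1.384/-1.024; half-tol=0.410, Σhalf²=0.391256
  +F: nom +23.600 → Σnom=-33.870; wc +0.105/-0.105 → slack +1.489/-1.129; half-tol=0.105, Σhalf²=0.402281
  -G: nom -14.500 → Σnom=-48.370; wc +0.409/-0.153 → slack +1.898/-1.282; half-tol=0.281, Σhalf²=0.481242
  -H: nom -41.200 → Σnom=-89.570; wc +0.330/-0.330 → slack +2.228/-1.612; half-tol=0.330, Σhalf²=0.590142
  -I: nom -8.100 → Σnom=-97.670; wc +0.158/-0.320 → slack +2.386/-1.932; half-tol=0.239, Σhalf²=0.647263
  +J: nom +27.490 → Σnom=-70.180; wc +0.270/-0.270 → slack +2.656/-2.202; half-tol=0.270, Σhalf²=0.720163
Nominal = -70.180. Worst-case = [-70.180 - 2.202, -70.180 + 2.656] = [-72.382, -67.524]. RSS = √0.720163 = 0.849.

nominal=-70.180 wc=[-72.382,-67.524] rss=0.849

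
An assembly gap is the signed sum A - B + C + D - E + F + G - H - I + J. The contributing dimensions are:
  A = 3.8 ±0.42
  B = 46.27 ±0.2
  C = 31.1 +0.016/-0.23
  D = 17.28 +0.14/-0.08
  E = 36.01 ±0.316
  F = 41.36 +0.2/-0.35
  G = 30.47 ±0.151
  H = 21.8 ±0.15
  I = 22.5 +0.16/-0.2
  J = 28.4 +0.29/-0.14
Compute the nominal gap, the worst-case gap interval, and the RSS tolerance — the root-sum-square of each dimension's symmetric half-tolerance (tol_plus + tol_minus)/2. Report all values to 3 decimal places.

nominal=25.830 wc=[23.633,27.913] rss=0.737

Stack each dimension's contribution:
  +A: nom +3.800 → Σnom=3.800; wc +0.420/-0.420 → slack +0.420/-0.420; half-tol=0.420, Σhalf²=0.176400
  -B: nom -46.270 → Σnom=-42.470; wc +0.200/-0.200 → slack +0.620/-0.620; half-tol=0.200, Σhalf²=0.216400
  +C: nom +31.100 → Σnom=-11.370; wc +0.016/-0.230 → slack +0.636/-0.850; half-tol=0.123, Σhalf²=0.231529
  +D: nom +17.280 → Σnom=5.910; wc +0.140/-0.080 → slack +0.776/-0.930; half-tol=0.110, Σhalf²=0.243629
  -E: nom -36.010 → Σnom=-30.100; wc +0.316/-0.316 → slack +1.092/-1.246; half-tol=0.316, Σhalf²=0.343485
  +F: nom +41.360 → Σnom=11.260; wc +0.200/-0.350 → slack +1.292/-1.596; half-tol=0.275, Σhalf²=0.419110
  +G: nom +30.470 → Σnom=41.730; wc +0.151/-0.151 → slack +1.443/-1.747; half-tol=0.151, Σhalf²=0.441911
  -H: nom -21.800 → Σnom=19.930; wc +0.150/-0.150 → slack +1.593/-1.897; half-tol=0.150, Σhalf²=0.464411
  -I: nom -22.500 → Σnom=-2.570; wc +0.200/-0.160 → slack +1.793/-2.057; half-tol=0.180, Σhalf²=0.496811
  +J: nom +28.400 → Σnom=25.830; wc +0.290/-0.140 → slack +2.083/-2.197; half-tol=0.215, Σhalf²=0.543036
Nominal = 25.830. Worst-case = [25.830 - 2.197, 25.830 + 2.083] = [23.633, 27.913]. RSS = √0.543036 = 0.737.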